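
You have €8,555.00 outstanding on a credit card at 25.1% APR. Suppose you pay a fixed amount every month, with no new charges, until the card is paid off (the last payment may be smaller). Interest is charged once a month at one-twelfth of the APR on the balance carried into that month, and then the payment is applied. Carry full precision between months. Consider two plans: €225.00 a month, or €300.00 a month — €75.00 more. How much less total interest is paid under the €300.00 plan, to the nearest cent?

Monthly rate r = 25.1%/12 = 2.09167% = 0.0209167.
At €225.00/mo: n = ⌈−ln(1 − rB₀/P)/ln(1+r)⌉ = 77 payments (last €141.09); total interest = total paid − €8,555.00 = €8,686.09.
At €300.00/mo: 44 payments (last €252.20); total interest €4,597.20.
Interest saved = €8,686.09 − €4,597.20 = €4,088.89.

€4,088.89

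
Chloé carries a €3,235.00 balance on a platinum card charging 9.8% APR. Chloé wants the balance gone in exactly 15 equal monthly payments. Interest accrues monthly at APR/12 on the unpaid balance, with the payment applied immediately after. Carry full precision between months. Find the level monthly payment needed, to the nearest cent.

Monthly rate r = 9.8%/12 = 0.816667% = 0.00816667.
Level-payment amortization: P = B₀·r / (1 − (1+r)^(−n)) = 3235.00·0.00816667 / (1 − 1.00817^(−15)).
Denominator 1 − (1+r)^(−15) = 0.114853843.
P = 26.4192 / 0.114853843 ≈ 230.02.

€230.02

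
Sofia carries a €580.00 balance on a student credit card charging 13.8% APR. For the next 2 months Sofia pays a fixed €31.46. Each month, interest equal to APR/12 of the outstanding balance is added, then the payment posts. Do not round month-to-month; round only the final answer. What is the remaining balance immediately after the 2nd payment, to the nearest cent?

€530.13

Monthly rate r = 13.8%/12 = 1.15% = 0.0115.
Each month: B ← B·(1+r) − €31.46.
Month 1: interest €6.67; balance after payment €555.21.
Month 2: interest €6.38; balance after payment €530.13.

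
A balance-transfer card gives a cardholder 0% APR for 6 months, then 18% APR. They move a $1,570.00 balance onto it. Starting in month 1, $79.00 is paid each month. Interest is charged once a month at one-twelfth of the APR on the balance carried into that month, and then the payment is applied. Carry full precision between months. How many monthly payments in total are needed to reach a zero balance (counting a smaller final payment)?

Promo months 1–6 at r₀ = 0%/12 = 0; months 7+ at r₁ = 18%/12 = 0.015.
After month 6 (no interest yet): B = $1,570.00 − 6·$79.00 = $1,096.00.
Then at r₁ with $79.00/mo: n₂ = −ln(1 − r₁·B/P)/ln(1+r₁) ≈ 15.67 → 16 more payments.

22 payments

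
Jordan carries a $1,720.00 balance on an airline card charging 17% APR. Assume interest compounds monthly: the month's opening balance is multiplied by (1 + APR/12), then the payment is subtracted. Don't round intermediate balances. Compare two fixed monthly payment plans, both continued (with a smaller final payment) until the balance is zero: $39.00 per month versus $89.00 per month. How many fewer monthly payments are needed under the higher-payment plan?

Monthly rate r = 17%/12 = 1.41667% = 0.0141667.
At $39.00/mo: n = ⌈−ln(1 − rB₀/P)/ln(1+r)⌉ = 70 payments (last $26.73); total interest = total paid − $1,720.00 = $997.73.
At $89.00/mo: 23 payments (last $66.09); total interest $304.09.
Payments saved = 70 − 23 = 47.

47 fewer payments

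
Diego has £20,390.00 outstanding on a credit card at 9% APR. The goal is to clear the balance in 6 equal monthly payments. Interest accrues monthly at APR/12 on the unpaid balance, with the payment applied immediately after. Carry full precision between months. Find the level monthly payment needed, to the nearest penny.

Monthly rate r = 9%/12 = 0.75% = 0.0075.
Level-payment amortization: P = B₀·r / (1 − (1+r)^(−n)) = 20390.00·0.0075 / (1 − 1.0075^(−6)).
Denominator 1 − (1+r)^(−6) = 0.0438419822.
P = 152.925 / 0.0438419822 ≈ 3488.10.

£3,488.10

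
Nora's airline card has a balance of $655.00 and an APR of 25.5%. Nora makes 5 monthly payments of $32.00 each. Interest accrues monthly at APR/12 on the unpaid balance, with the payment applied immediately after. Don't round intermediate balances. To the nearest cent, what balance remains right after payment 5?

$560.67

Monthly rate r = 25.5%/12 = 2.125% = 0.02125.
Each month: B ← B·(1+r) − $32.00.
Month 1: interest $13.92; balance after payment $636.92.
Month 2: interest $13.53; balance after payment $618.45.
Month 3: interest $13.14; balance after payment $599.60.
Month 4: interest $12.74; balance after payment $580.34.
Month 5: interest $12.33; balance after payment $560.67.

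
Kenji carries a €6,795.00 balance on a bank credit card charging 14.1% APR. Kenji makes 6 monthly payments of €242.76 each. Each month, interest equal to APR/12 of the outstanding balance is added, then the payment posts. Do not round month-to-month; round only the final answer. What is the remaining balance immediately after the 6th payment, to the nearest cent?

Monthly rate r = 14.1%/12 = 1.175% = 0.01175.
Each month: B ← B·(1+r) − €242.76.
Month 1: interest €79.84; balance after payment €6,632.08.
Month 2: interest €77.93; balance after payment €6,467.25.
Month 3: interest €75.99; balance after payment €6,300.48.
Month 4: interest €74.03; balance after payment €6,131.75.
Month 5: interest €72.05; balance after payment €5,961.04.
Month 6: interest €70.04; balance after payment €5,788.32.

€5,788.32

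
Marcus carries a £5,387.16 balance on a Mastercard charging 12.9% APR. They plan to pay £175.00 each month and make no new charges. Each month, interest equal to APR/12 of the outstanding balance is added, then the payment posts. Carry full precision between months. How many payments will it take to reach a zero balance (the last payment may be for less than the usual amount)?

Monthly rate r = 12.9%/12 = 1.075% = 0.01075.
Recurrence: B ← B·(1+r) − £175.00.
Month 1: interest £57.91; balance after payment £5,270.07.
Month 2: interest £56.65; balance after payment £5,151.73.
Closed form: n = −ln(1 − rB₀/P)/ln(1+r) = −ln(0.66907)/ln(1.01075) ≈ 37.583, so the balance reaches zero during payment 38.

38 months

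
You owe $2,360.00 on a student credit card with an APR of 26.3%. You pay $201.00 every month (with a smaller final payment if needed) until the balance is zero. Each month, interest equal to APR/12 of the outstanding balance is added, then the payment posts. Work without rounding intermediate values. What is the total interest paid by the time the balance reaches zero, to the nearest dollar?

$399

Monthly rate r = 26.3%/12 = 2.19167% = 0.0219167.
Payoff takes n = ⌈−ln(1 − rB₀/P)/ln(1+r)⌉ = ⌈13.723⌉ = 14 payments; the last is $145.66.
Total paid = 13·$201.00 + $145.66 = $2,758.66.
Total interest = total paid − principal = $2,758.66 − $2,360.00 = $398.66.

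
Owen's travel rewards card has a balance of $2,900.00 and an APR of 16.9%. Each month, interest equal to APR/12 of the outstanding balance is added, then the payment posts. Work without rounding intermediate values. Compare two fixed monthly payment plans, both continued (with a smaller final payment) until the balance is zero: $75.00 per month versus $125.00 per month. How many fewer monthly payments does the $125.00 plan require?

Monthly rate r = 16.9%/12 = 1.40833% = 0.0140833.
At $75.00/mo: n = ⌈−ln(1 − rB₀/P)/ln(1+r)⌉ = 57 payments (last $17.88); total interest = total paid − $2,900.00 = $1,317.88.
At $125.00/mo: 29 payments (last $36.21); total interest $636.21.
Payments saved = 57 − 29 = 28.

28 fewer payments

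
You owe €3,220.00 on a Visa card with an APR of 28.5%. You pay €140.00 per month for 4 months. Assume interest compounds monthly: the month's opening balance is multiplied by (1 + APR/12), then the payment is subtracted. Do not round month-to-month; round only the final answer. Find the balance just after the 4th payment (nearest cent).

Monthly rate r = 28.5%/12 = 2.375% = 0.02375.
Each month: B ← B·(1+r) − €140.00.
Month 1: interest €76.47; balance after payment €3,156.47.
Month 2: interest €74.97; balance after payment €3,091.44.
Month 3: interest €73.42; balance after payment €3,024.86.
Month 4: interest €71.84; balance after payment €2,956.70.

€2,956.70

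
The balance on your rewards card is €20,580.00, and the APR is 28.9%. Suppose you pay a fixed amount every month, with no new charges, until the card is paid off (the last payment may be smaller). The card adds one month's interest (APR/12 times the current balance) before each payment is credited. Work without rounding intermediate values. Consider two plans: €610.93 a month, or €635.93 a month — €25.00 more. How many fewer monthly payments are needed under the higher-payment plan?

7 fewer payments

Monthly rate r = 28.9%/12 = 2.40833% = 0.0240833.
At €610.93/mo: n = ⌈−ln(1 − rB₀/P)/ln(1+r)⌉ = 71 payments (last €42.44); total interest = total paid − €20,580.00 = €22,227.54.
At €635.93/mo: 64 payments (last €324.51); total interest €19,808.10.
Payments saved = 71 − 64 = 7.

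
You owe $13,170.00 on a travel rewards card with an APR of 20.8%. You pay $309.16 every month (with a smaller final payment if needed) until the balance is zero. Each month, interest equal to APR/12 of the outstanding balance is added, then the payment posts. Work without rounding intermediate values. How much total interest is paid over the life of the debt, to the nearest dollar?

$10,953

Monthly rate r = 20.8%/12 = 1.73333% = 0.0173333.
Payoff takes n = ⌈−ln(1 − rB₀/P)/ln(1+r)⌉ = ⌈78.028⌉ = 79 payments; the last is $8.64.
Total paid = 78·$309.16 + $8.64 = $24,123.12.
Total interest = total paid − principal = $24,123.12 − $13,170.00 = $10,953.12.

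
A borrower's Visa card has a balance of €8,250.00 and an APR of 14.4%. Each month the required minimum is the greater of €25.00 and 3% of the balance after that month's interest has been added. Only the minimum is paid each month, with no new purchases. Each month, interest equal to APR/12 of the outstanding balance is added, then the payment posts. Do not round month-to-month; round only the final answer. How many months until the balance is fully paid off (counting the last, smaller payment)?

167 months

Monthly rate r = 14.4%/12 = 1.2% = 0.012.
While 3% of the post-interest balance exceeds €25.00, each month B ← (B·(1+r))·(1 − 0.03), i.e. B shrinks by the factor (1+r)·0.97 = 0.98164.
This holds for months 1–125. Entering month 126 the balance is €813.74; 3% of the post-interest balance is now below €25.00, so the flat €25.00 minimum applies from here.
From month 126 a fixed €25.00 at rate r clears €813.74 in 42 more payments. Total: 125 + 42 = 167 months.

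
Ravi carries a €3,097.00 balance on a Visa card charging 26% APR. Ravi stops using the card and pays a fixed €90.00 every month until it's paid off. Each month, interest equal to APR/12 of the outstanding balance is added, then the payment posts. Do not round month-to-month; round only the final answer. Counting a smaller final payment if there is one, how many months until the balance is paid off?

64 payments

Monthly rate r = 26%/12 = 2.16667% = 0.0216667.
Recurrence: B ← B·(1+r) − €90.00.
Month 1: interest €67.10; balance after payment €3,074.10.
Month 2: interest €66.61; balance after payment €3,050.71.
Closed form: n = −ln(1 − rB₀/P)/ln(1+r) = −ln(0.25443)/ln(1.02167) ≈ 63.855, so the balance reaches zero during payment 64.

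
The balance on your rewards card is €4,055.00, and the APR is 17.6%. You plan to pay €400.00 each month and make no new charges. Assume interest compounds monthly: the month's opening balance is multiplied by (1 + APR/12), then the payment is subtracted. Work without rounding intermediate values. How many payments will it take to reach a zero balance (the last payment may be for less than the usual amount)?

Monthly rate r = 17.6%/12 = 1.46667% = 0.0146667.
Recurrence: B ← B·(1+r) − €400.00.
Month 1: interest €59.47; balance after payment €3,714.47.
Month 2: interest €54.48; balance after payment €3,368.95.
Closed form: n = −ln(1 − rB₀/P)/ln(1+r) = −ln(0.85132)/ln(1.01467) ≈ 11.056, so the balance reaches zero during payment 12.

12 months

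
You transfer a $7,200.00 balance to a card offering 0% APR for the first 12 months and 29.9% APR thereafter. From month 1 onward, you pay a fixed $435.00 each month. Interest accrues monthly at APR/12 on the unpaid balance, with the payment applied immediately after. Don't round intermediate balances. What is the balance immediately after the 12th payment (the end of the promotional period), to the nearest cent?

Promo months 1–12 at r₀ = 0%/12 = 0; months 13+ at r₁ = 29.9%/12 = 0.0249167.
After month 12 (no interest yet): B = $7,200.00 − 12·$435.00 = $1,980.00.

$1,980.00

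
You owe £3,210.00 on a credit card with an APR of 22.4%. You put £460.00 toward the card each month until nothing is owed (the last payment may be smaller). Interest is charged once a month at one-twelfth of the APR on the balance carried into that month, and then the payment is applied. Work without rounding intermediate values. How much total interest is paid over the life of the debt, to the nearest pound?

£262

Monthly rate r = 22.4%/12 = 1.86667% = 0.0186667.
Payoff takes n = ⌈−ln(1 − rB₀/P)/ln(1+r)⌉ = ⌈7.546⌉ = 8 payments; the last is £252.26.
Total paid = 7·£460.00 + £252.26 = £3,472.26.
Total interest = total paid − principal = £3,472.26 − £3,210.00 = £262.26.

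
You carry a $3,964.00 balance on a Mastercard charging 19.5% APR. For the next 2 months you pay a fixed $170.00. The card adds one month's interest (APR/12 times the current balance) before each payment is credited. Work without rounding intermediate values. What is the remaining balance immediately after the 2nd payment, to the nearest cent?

$3,751.11

Monthly rate r = 19.5%/12 = 1.625% = 0.01625.
Each month: B ← B·(1+r) − $170.00.
Month 1: interest $64.42; balance after payment $3,858.41.
Month 2: interest $62.70; balance after payment $3,751.11.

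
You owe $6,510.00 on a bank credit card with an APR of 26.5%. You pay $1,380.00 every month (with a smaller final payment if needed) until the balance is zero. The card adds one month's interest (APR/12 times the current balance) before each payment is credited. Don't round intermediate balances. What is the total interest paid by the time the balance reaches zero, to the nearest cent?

Monthly rate r = 26.5%/12 = 2.20833% = 0.0220833.
Payoff takes n = ⌈−ln(1 − rB₀/P)/ln(1+r)⌉ = ⌈5.036⌉ = 6 payments; the last is $50.81.
Total paid = 5·$1,380.00 + $50.81 = $6,950.81.
Total interest = total paid − principal = $6,950.81 − $6,510.00 = $440.81.

$440.81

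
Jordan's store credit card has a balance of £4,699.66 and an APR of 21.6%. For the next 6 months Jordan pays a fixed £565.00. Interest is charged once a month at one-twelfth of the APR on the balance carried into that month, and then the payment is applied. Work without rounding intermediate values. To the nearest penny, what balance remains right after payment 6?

£1,684.36

Monthly rate r = 21.6%/12 = 1.8% = 0.018.
Each month: B ← B·(1+r) − £565.00.
Month 1: interest £84.59; balance after payment £4,219.25.
Month 2: interest £75.95; balance after payment £3,730.20.
Month 3: interest £67.14; balance after payment £3,232.34.
Month 4: interest £58.18; balance after payment £2,725.53.
Month 5: interest £49.06; balance after payment £2,209.59.
Month 6: interest £39.77; balance after payment £1,684.36.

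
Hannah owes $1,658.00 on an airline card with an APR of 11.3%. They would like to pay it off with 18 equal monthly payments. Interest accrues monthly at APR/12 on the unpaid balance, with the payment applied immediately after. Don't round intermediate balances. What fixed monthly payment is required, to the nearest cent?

Monthly rate r = 11.3%/12 = 0.941667% = 0.00941667.
Level-payment amortization: P = B₀·r / (1 − (1+r)^(−n)) = 1658.00·0.00941667 / (1 − 1.00942^(−18)).
Denominator 1 − (1+r)^(−18) = 0.155243545.
P = 15.6128 / 0.155243545 ≈ 100.57.

$100.57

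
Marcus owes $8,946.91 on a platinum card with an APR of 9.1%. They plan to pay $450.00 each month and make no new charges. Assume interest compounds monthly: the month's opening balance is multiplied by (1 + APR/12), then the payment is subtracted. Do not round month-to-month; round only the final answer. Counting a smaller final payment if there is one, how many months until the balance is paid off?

Monthly rate r = 9.1%/12 = 0.758333% = 0.00758333.
Recurrence: B ← B·(1+r) − $450.00.
Month 1: interest $67.85; balance after payment $8,564.76.
Month 2: interest $64.95; balance after payment $8,179.71.
Closed form: n = −ln(1 − rB₀/P)/ln(1+r) = −ln(0.84923)/ln(1.00758) ≈ 21.633, so the balance reaches zero during payment 22.

22 payments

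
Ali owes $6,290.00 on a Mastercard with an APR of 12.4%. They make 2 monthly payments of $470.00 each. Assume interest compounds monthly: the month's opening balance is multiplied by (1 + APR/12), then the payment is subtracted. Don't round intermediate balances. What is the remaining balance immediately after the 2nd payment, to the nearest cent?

$5,475.81

Monthly rate r = 12.4%/12 = 1.03333% = 0.0103333.
Each month: B ← B·(1+r) − $470.00.
Month 1: interest $65.00; balance after payment $5,885.00.
Month 2: interest $60.81; balance after payment $5,475.81.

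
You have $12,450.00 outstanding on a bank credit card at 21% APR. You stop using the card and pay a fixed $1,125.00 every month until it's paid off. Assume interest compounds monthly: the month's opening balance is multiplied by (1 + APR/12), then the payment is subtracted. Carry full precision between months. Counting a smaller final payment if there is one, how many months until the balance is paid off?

Monthly rate r = 21%/12 = 1.75% = 0.0175.
Recurrence: B ← B·(1+r) − $1,125.00.
Month 1: interest $217.88; balance after payment $11,542.88.
Month 2: interest $202.00; balance after payment $10,619.88.
Closed form: n = −ln(1 − rB₀/P)/ln(1+r) = −ln(0.80633)/ln(1.0175) ≈ 12.408, so the balance reaches zero during payment 13.

13 payments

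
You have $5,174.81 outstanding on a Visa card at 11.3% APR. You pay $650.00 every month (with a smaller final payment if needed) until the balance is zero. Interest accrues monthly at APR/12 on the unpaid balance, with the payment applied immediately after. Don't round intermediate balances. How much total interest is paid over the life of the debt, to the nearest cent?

Monthly rate r = 11.3%/12 = 0.941667% = 0.00941667.
Payoff takes n = ⌈−ln(1 − rB₀/P)/ln(1+r)⌉ = ⌈8.314⌉ = 9 payments; the last is $205.00.
Total paid = 8·$650.00 + $205.00 = $5,405.00.
Total interest = total paid − principal = $5,405.00 − $5,174.81 = $230.19.

$230.19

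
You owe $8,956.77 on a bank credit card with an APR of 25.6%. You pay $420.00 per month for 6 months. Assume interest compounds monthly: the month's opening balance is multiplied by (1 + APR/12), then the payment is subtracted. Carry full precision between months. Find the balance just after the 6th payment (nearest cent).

$7,507.86

Monthly rate r = 25.6%/12 = 2.13333% = 0.0213333.
Each month: B ← B·(1+r) − $420.00.
Month 1: interest $191.08; balance after payment $8,727.85.
Month 2: interest $186.19; balance after payment $8,494.04.
Month 3: interest $181.21; balance after payment $8,255.25.
Month 4: interest $176.11; balance after payment $8,011.36.
Month 5: interest $170.91; balance after payment $7,762.27.
Month 6: interest $165.60; balance after payment $7,507.86.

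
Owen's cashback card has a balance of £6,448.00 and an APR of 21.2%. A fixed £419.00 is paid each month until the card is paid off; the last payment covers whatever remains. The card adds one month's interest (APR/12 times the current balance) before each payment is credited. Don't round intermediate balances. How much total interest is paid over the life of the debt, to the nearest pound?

£1,144

Monthly rate r = 21.2%/12 = 1.76667% = 0.0176667.
Payoff takes n = ⌈−ln(1 − rB₀/P)/ln(1+r)⌉ = ⌈18.117⌉ = 19 payments; the last is £49.57.
Total paid = 18·£419.00 + £49.57 = £7,591.57.
Total interest = total paid − principal = £7,591.57 − £6,448.00 = £1,143.57.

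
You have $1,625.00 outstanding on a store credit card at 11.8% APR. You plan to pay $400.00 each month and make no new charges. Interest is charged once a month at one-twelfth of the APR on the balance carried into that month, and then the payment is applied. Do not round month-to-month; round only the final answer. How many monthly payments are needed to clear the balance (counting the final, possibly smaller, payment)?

Monthly rate r = 11.8%/12 = 0.983333% = 0.00983333.
Recurrence: B ← B·(1+r) − $400.00.
Month 1: interest $15.98; balance after payment $1,240.98.
Month 2: interest $12.20; balance after payment $853.18.
Month 3: interest $8.39; balance after payment $461.57.
Month 4: interest $4.54; balance after payment $66.11.
Month 5: interest $0.65; balance after payment $0.00.

5 months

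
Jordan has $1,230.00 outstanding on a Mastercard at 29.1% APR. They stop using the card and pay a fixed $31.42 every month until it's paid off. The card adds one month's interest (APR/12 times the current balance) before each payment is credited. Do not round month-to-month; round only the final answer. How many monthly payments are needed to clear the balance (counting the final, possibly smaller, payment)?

125 months

Monthly rate r = 29.1%/12 = 2.425% = 0.02425.
Recurrence: B ← B·(1+r) − $31.42.
Month 1: interest $29.83; balance after payment $1,228.41.
Month 2: interest $29.79; balance after payment $1,226.78.
Closed form: n = −ln(1 − rB₀/P)/ln(1+r) = −ln(0.050684)/ln(1.02425) ≈ 124.460, so the balance reaches zero during payment 125.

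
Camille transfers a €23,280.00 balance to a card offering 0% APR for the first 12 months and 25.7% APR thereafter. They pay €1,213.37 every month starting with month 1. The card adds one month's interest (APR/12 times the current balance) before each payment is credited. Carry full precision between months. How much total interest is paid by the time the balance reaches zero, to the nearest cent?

€851.23

Promo months 1–12 at r₀ = 0%/12 = 0; months 13+ at r₁ = 25.7%/12 = 0.0214167.
After month 12 (no interest yet): B = €23,280.00 − 12·€1,213.37 = €8,719.56.
Then at r₁ with €1,213.37/mo: n₂ = −ln(1 − r₁·B/P)/ln(1+r₁) ≈ 7.89 → 8 more payments.
Total paid = 19·€1,213.37 + €1,077.20 = €24,131.23; interest = €24,131.23 − €23,280.00 = €851.23.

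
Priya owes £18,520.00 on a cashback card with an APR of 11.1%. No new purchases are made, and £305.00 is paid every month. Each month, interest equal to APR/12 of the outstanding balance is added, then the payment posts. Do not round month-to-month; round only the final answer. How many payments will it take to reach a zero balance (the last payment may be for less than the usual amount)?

90 months

Monthly rate r = 11.1%/12 = 0.925% = 0.00925.
Recurrence: B ← B·(1+r) − £305.00.
Month 1: interest £171.31; balance after payment £18,386.31.
Month 2: interest £170.07; balance after payment £18,251.38.
Closed form: n = −ln(1 − rB₀/P)/ln(1+r) = −ln(0.43833)/ln(1.00925) ≈ 89.578, so the balance reaches zero during payment 90.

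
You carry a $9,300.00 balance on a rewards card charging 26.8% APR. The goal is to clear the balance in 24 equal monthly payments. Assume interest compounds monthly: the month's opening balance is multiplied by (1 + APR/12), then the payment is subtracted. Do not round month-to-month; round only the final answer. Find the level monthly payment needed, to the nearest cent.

Monthly rate r = 26.8%/12 = 2.23333% = 0.0223333.
Level-payment amortization: P = B₀·r / (1 − (1+r)^(−n)) = 9300.00·0.0223333 / (1 − 1.02233^(−24)).
Denominator 1 − (1+r)^(−24) = 0.41145525.
P = 207.7 / 0.41145525 ≈ 504.79.

$504.79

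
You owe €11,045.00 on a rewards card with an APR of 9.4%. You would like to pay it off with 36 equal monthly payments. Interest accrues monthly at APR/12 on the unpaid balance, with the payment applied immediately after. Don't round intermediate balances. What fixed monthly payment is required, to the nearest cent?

€353.29

Monthly rate r = 9.4%/12 = 0.783333% = 0.00783333.
Level-payment amortization: P = B₀·r / (1 − (1+r)^(−n)) = 11045.00·0.00783333 / (1 − 1.00783^(−36)).
Denominator 1 − (1+r)^(−36) = 0.24489709.
P = 86.5192 / 0.24489709 ≈ 353.29.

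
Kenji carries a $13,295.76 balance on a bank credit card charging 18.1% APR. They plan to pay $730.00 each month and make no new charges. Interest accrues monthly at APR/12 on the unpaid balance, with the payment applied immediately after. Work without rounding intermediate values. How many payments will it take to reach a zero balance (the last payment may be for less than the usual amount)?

22 months

Monthly rate r = 18.1%/12 = 1.50833% = 0.0150833.
Recurrence: B ← B·(1+r) − $730.00.
Month 1: interest $200.54; balance after payment $12,766.30.
Month 2: interest $192.56; balance after payment $12,228.86.
Closed form: n = −ln(1 − rB₀/P)/ln(1+r) = −ln(0.72528)/ln(1.01508) ≈ 21.455, so the balance reaches zero during payment 22.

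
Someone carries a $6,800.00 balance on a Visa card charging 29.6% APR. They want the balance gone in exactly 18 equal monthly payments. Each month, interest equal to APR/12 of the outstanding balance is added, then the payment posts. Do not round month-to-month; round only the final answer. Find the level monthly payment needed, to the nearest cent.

$472.40

Monthly rate r = 29.6%/12 = 2.46667% = 0.0246667.
Level-payment amortization: P = B₀·r / (1 − (1+r)^(−n)) = 6800.00·0.0246667 / (1 − 1.02467^(−18)).
Denominator 1 − (1+r)^(−18) = 0.355069304.
P = 167.733 / 0.355069304 ≈ 472.40.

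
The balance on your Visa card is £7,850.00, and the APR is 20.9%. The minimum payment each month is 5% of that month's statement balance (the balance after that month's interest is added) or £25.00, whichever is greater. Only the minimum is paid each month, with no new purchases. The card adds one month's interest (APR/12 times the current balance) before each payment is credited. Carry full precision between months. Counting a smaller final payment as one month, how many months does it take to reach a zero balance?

Monthly rate r = 20.9%/12 = 1.74167% = 0.0174167.
While 5% of the post-interest balance exceeds £25.00, each month B ← (B·(1+r))·(1 − 0.05), i.e. B shrinks by the factor (1+r)·0.95 = 0.96655.
This holds for months 1–82. Entering month 83 the balance is £482.07; 5% of the post-interest balance is now below £25.00, so the flat £25.00 minimum applies from here.
From month 83 a fixed £25.00 at rate r clears £482.07 in 24 more payments. Total: 82 + 24 = 106 months.

106 months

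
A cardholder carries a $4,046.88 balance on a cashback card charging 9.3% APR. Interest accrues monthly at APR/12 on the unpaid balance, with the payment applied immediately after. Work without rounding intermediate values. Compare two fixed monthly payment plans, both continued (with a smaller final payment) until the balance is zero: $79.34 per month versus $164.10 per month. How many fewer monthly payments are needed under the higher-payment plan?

Monthly rate r = 9.3%/12 = 0.775% = 0.00775.
At $79.34/mo: n = ⌈−ln(1 − rB₀/P)/ln(1+r)⌉ = 66 payments (last $12.57); total interest = total paid − $4,046.88 = $1,122.79.
At $164.10/mo: 28 payments (last $78.07); total interest $461.89.
Payments saved = 66 − 28 = 38.

38 fewer payments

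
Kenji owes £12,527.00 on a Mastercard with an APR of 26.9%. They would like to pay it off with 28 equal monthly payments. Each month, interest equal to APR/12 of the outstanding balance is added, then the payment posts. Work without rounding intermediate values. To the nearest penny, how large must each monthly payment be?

Monthly rate r = 26.9%/12 = 2.24167% = 0.0224167.
Level-payment amortization: P = B₀·r / (1 − (1+r)^(−n)) = 12527.00·0.0224167 / (1 − 1.02242^(−28)).
Denominator 1 − (1+r)^(−28) = 0.462450789.
P = 280.814 / 0.462450789 ≈ 607.23.

£607.23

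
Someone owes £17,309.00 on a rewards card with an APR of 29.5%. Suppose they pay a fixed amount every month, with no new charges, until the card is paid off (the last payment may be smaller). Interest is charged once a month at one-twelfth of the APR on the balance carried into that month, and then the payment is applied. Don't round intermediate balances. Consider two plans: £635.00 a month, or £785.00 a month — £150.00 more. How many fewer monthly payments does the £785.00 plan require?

Monthly rate r = 29.5%/12 = 2.45833% = 0.0245833.
At £635.00/mo: n = ⌈−ln(1 − rB₀/P)/ln(1+r)⌉ = 46 payments (last £422.47); total interest = total paid − £17,309.00 = £11,688.47.
At £785.00/mo: 33 payments (last £125.81); total interest £7,936.81.
Payments saved = 46 − 33 = 13.

13 fewer payments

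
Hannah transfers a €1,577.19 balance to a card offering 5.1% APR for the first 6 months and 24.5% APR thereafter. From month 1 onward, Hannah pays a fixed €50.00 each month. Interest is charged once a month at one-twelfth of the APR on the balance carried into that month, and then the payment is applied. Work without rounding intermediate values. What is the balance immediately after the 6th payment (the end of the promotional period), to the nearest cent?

Promo months 1–6 at r₀ = 5.1%/12 = 0.00425; months 7+ at r₁ = 24.5%/12 = 0.0204167.
After month 6: iterate B ← B·(1+r₀) − €50.00 for 6 months → €1,314.63.

€1,314.63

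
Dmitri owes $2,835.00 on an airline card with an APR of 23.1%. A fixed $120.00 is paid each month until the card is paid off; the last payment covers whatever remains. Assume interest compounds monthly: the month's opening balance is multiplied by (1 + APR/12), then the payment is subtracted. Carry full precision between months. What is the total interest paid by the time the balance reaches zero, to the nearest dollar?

$983

Monthly rate r = 23.1%/12 = 1.925% = 0.01925.
Payoff takes n = ⌈−ln(1 − rB₀/P)/ln(1+r)⌉ = ⌈31.812⌉ = 32 payments; the last is $97.66.
Total paid = 31·$120.00 + $97.66 = $3,817.66.
Total interest = total paid − principal = $3,817.66 − $2,835.00 = $982.66.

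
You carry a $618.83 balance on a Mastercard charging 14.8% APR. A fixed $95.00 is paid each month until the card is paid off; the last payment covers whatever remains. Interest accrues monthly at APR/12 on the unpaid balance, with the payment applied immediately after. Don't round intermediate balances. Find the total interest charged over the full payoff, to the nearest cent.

$30.33

Monthly rate r = 14.8%/12 = 1.23333% = 0.0123333.
Payoff takes n = ⌈−ln(1 − rB₀/P)/ln(1+r)⌉ = ⌈6.832⌉ = 7 payments; the last is $79.16.
Total paid = 6·$95.00 + $79.16 = $649.16.
Total interest = total paid − principal = $649.16 − $618.83 = $30.33.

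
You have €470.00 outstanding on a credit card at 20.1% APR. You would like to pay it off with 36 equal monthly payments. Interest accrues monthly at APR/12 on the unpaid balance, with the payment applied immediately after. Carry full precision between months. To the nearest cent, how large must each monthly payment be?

Monthly rate r = 20.1%/12 = 1.675% = 0.01675.
Level-payment amortization: P = B₀·r / (1 − (1+r)^(−n)) = 470.00·0.01675 / (1 − 1.01675^(−36)).
Denominator 1 − (1+r)^(−36) = 0.450092705.
P = 7.8725 / 0.450092705 ≈ 17.49.

€17.49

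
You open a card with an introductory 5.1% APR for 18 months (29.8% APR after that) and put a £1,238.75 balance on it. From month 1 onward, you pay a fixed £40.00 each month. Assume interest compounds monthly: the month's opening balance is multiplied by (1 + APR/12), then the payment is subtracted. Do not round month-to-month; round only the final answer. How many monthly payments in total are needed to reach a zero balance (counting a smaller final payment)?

Promo months 1–18 at r₀ = 5.1%/12 = 0.00425; months 19+ at r₁ = 29.8%/12 = 0.0248333.
After month 18: iterate B ← B·(1+r₀) − £40.00 for 18 months → £590.41.
Then at r₁ with £40.00/mo: n₂ = −ln(1 − r₁·B/P)/ln(1+r₁) ≈ 18.61 → 19 more payments.

37 months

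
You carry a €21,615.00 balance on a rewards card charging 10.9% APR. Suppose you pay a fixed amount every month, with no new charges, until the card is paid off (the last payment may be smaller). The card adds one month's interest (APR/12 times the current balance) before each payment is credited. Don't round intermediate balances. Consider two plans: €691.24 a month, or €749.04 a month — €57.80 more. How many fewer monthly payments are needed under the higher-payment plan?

3 fewer payments

Monthly rate r = 10.9%/12 = 0.908333% = 0.00908333.
At €691.24/mo: n = ⌈−ln(1 − rB₀/P)/ln(1+r)⌉ = 37 payments (last €657.57); total interest = total paid − €21,615.00 = €3,927.21.
At €749.04/mo: 34 payments (last €462.49); total interest €3,565.81.
Payments saved = 37 − 34 = 3.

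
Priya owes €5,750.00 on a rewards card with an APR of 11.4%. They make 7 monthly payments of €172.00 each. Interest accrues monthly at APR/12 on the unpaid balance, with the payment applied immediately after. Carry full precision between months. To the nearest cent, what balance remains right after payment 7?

€4,904.58

Monthly rate r = 11.4%/12 = 0.95% = 0.0095.
Each month: B ← B·(1+r) − €172.00.
Month 1: interest €54.62; balance after payment €5,632.62.
Month 2: interest €53.51; balance after payment €5,514.13.
Month 3: interest €52.38; balance after payment €5,394.52.
Month 4: interest €51.25; balance after payment €5,273.77.
Month 5: interest €50.10; balance after payment €5,151.87.
Month 6: interest €48.94; balance after payment €5,028.81.
Month 7: interest €47.77; balance after payment €4,904.58.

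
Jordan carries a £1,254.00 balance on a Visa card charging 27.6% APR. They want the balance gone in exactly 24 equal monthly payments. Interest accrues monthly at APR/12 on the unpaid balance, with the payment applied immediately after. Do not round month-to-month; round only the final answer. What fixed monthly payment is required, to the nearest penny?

Monthly rate r = 27.6%/12 = 2.3% = 0.023.
Level-payment amortization: P = B₀·r / (1 − (1+r)^(−n)) = 1254.00·0.023 / (1 − 1.023^(−24)).
Denominator 1 − (1+r)^(−24) = 0.420591595.
P = 28.842 / 0.420591595 ≈ 68.57.

£68.57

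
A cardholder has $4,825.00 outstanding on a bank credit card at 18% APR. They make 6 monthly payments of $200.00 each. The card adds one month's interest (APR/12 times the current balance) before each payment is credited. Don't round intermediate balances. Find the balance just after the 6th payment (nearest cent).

$4,029.95

Monthly rate r = 18%/12 = 1.5% = 0.015.
Each month: B ← B·(1+r) − $200.00.
Month 1: interest $72.38; balance after payment $4,697.38.
Month 2: interest $70.46; balance after payment $4,567.84.
Month 3: interest $68.52; balance after payment $4,436.35.
Month 4: interest $66.55; balance after payment $4,302.90.
Month 5: interest $64.54; balance after payment $4,167.44.
Month 6: interest $62.51; balance after payment $4,029.95.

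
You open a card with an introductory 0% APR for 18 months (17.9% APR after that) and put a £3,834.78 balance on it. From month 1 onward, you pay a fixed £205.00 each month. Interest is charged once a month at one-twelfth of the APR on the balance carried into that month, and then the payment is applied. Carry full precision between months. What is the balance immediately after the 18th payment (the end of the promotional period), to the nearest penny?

Promo months 1–18 at r₀ = 0%/12 = 0; months 19+ at r₁ = 17.9%/12 = 0.0149167.
After month 18 (no interest yet): B = £3,834.78 − 18·£205.00 = £144.78.

£144.78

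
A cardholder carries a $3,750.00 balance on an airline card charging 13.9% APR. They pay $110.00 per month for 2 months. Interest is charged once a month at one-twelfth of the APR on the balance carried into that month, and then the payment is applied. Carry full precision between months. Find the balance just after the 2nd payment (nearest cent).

$3,616.10

Monthly rate r = 13.9%/12 = 1.15833% = 0.0115833.
Each month: B ← B·(1+r) − $110.00.
Month 1: interest $43.44; balance after payment $3,683.44.
Month 2: interest $42.67; balance after payment $3,616.10.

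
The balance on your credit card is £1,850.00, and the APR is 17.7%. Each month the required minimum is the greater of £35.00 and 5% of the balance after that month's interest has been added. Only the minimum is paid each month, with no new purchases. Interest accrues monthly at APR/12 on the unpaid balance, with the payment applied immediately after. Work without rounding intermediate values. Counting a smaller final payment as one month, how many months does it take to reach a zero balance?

Monthly rate r = 17.7%/12 = 1.475% = 0.01475.
While 5% of the post-interest balance exceeds £35.00, each month B ← (B·(1+r))·(1 − 0.05), i.e. B shrinks by the factor (1+r)·0.95 = 0.96401.
This holds for months 1–27. Entering month 28 the balance is £687.71; 5% of the post-interest balance is now below £35.00, so the flat £35.00 minimum applies from here.
From month 28 a fixed £35.00 at rate r clears £687.71 in 24 more payments. Total: 27 + 24 = 51 months.

51 months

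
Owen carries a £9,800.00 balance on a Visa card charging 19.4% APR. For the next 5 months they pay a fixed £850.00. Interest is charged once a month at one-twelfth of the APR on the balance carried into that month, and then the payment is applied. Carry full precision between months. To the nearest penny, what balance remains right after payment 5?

Monthly rate r = 19.4%/12 = 1.61667% = 0.0161667.
Each month: B ← B·(1+r) − £850.00.
Month 1: interest £158.43; balance after payment £9,108.43.
Month 2: interest £147.25; balance after payment £8,405.69.
Month 3: interest £135.89; balance after payment £7,691.58.
Month 4: interest £124.35; balance after payment £6,965.93.
Month 5: interest £112.62; balance after payment £6,228.54.

£6,228.54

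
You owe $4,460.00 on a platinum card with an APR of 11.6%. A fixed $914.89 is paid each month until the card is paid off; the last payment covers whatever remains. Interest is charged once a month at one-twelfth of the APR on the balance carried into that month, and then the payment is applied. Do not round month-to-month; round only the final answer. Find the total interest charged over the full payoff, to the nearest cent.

Monthly rate r = 11.6%/12 = 0.966667% = 0.00966667.
Payoff takes n = ⌈−ln(1 − rB₀/P)/ln(1+r)⌉ = ⌈5.018⌉ = 6 payments; the last is $16.18.
Total paid = 5·$914.89 + $16.18 = $4,590.63.
Total interest = total paid − principal = $4,590.63 − $4,460.00 = $130.63.

$130.63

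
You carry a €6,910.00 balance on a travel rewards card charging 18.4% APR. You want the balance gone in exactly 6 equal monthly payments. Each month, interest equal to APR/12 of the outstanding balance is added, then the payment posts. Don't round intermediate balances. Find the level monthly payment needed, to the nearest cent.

Monthly rate r = 18.4%/12 = 1.53333% = 0.0153333.
Level-payment amortization: P = B₀·r / (1 − (1+r)^(−n)) = 6910.00·0.0153333 / (1 − 1.01533^(−6)).
Denominator 1 − (1+r)^(−6) = 0.0872577916.
P = 105.953 / 0.0872577916 ≈ 1214.26.

€1,214.26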